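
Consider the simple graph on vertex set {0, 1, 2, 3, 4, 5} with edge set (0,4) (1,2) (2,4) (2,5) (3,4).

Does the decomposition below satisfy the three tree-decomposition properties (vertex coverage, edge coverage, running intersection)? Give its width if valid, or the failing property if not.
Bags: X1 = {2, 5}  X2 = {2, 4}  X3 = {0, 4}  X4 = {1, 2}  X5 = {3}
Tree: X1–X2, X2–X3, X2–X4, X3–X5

No — edge (4,3) lies in no bag.

A tree decomposition must satisfy three properties: every vertex lies in some bag; for every edge, both endpoints lie together in some bag; and for every vertex, the bags containing it form a connected subtree. Here edge (4,3) lies in no bag, so the decomposition is invalid.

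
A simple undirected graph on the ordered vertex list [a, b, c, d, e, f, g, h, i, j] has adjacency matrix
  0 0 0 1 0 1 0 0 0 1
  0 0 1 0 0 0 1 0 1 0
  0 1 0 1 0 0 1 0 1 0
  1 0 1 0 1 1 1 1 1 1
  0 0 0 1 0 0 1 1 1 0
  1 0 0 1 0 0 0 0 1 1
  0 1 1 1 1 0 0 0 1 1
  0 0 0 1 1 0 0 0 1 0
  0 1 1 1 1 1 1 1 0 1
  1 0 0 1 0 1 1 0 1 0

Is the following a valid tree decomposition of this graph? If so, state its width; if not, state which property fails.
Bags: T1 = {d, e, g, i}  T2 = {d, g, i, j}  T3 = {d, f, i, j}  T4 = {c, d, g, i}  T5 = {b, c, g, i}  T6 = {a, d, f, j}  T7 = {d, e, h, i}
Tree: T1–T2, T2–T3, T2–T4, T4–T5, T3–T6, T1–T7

Yes; width 3.

Vertex coverage: the bags together contain {a, b, c, d, e, f, g, h, i, j}, the full vertex set. Edge coverage: each edge of G has both endpoints in at least one bag. Running intersection: for every vertex, the bags containing it form a connected subtree. All three properties hold, so this is a valid tree decomposition of width max|bag| − 1 = 3, and hence tw(G) ≤ 3.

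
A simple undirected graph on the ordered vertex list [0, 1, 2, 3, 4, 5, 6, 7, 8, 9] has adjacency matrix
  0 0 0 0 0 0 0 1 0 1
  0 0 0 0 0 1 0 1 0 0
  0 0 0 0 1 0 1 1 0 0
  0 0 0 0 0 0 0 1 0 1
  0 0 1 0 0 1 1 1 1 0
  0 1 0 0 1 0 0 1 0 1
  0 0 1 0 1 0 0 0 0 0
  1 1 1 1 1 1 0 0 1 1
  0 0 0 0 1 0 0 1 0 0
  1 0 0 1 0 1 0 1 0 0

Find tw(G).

A width-2 tree decomposition is:
Bags: B1 = {5, 7, 9}  B2 = {4, 5, 7}  B3 = {1, 5, 7}  B4 = {2, 4, 7}  B5 = {0, 7, 9}  B6 = {2, 4, 6}  B7 = {3, 7, 9}  B8 = {4, 7, 8}
Tree: B1–B2, B2–B3, B2–B4, B1–B5, B4–B6, B5–B7, B4–B8
Each bag holds 3 vertices, so the decomposition has width 2, which upper-bounds the treewidth. For the lower bound, the 3 vertices {2, 4, 6} are pairwise adjacent, and any tree decomposition puts a clique entirely inside one bag — forcing width ≥ 2. Combining the bounds, tw(G) = 2.

2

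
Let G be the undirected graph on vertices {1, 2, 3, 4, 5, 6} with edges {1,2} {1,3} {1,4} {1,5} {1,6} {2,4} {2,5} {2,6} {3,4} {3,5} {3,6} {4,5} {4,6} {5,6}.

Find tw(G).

4

A width-4 tree decomposition is:
Bags: B1 = {1, 3, 4, 5, 6}  B2 = {1, 2, 4, 5, 6}
Tree: B1–B2
Each bag holds 5 vertices, so the decomposition has width 4, which upper-bounds the treewidth. Conversely, {1, 2, 4, 5, 6} is a clique of size 5, and the vertices of any clique must share a bag in every tree decomposition; so some bag has ≥ 5 vertices and tw(G) ≥ 4. Therefore the treewidth is 4.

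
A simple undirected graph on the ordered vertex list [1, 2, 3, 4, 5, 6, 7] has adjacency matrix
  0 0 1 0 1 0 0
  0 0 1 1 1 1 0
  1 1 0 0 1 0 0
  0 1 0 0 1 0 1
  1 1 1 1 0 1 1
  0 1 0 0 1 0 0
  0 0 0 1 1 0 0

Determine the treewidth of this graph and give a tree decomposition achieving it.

Treewidth 2.
Bags: B1 = {2, 4, 5}  B2 = {2, 3, 5}  B3 = {2, 5, 6}  B4 = {1, 3, 5}  B5 = {4, 5, 7}
Tree: B1–B2, B1–B3, B2–B4, B1–B5

The largest bag has 3 vertices, giving width 2; this decomposition certifies tw(G) ≤ 2. For the lower bound, the 3 vertices {1, 3, 5} are pairwise adjacent, and any tree decomposition puts a clique entirely inside one bag — forcing width ≥ 2. Therefore the treewidth is 2.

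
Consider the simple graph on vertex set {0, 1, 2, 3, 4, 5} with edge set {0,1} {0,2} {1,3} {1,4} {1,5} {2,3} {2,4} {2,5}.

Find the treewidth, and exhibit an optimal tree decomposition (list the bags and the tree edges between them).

Treewidth 2.
One such decomposition:
Bags: B1 = {1, 2, 5}  B2 = {1, 2, 4}  B3 = {0, 1, 2}  B4 = {1, 2, 3}
Tree: B1–B2, B2–B3, B3–B4

The largest bag has 3 vertices, giving width 2; this decomposition certifies tw(G) ≤ 2. Since 1–5–2–4–1 is a cycle in G, G is not acyclic. Forests are exactly the graphs of treewidth ≤ 1, so tw(G) ≥ 2. Combining the bounds, tw(G) = 2.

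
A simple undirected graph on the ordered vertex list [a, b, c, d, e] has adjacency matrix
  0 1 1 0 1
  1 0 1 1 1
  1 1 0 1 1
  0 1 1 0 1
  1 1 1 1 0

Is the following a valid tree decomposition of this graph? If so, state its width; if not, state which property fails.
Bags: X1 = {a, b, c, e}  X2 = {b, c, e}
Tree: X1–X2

No — vertex d appears in no bag.

A tree decomposition must satisfy three properties: every vertex lies in some bag; for every edge, both endpoints lie together in some bag; and for every vertex, the bags containing it form a connected subtree. Here vertex d appears in no bag, so the decomposition is invalid.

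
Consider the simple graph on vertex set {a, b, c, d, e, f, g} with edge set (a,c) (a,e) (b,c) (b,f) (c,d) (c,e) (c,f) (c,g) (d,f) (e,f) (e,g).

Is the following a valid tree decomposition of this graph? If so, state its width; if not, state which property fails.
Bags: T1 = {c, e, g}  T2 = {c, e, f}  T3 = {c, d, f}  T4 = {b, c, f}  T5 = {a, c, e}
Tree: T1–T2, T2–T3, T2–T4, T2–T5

Checking the three conditions: (i) the bags cover all of {a, b, c, d, e, f, g}; (ii) for each edge, some bag contains both endpoints; (iii) the bags containing any fixed vertex form a subtree. All hold, so the decomposition is valid with width 3 − 1 = 2.

Yes; width 2.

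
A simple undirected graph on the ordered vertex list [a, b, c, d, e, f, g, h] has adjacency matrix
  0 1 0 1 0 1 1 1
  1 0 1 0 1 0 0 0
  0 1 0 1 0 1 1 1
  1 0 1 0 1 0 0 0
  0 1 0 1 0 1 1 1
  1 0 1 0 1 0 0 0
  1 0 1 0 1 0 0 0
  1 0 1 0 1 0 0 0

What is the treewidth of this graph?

3

A width-3 tree decomposition is:
Bags: B1 = {a, c, e, f}  B2 = {a, c, d, e}  B3 = {a, c, e, g}  B4 = {a, c, e, h}  B5 = {a, b, c, e}
Tree: B1–B2, B2–B3, B3–B4, B4–B5
Each bag holds 4 vertices, so the decomposition has width 3, which upper-bounds the treewidth. For the lower bound: the 4 vertex sets {e,f}, {c,d}, {a}, {g} are disjoint, each induces a connected subgraph, and every pair is joined by at least one edge of G. Contracting each set to a single vertex therefore yields K_{4} as a minor, and since treewidth is minor-monotone, tw(G) ≥ tw(K_{4}) = 3. Combining the bounds, tw(G) = 3.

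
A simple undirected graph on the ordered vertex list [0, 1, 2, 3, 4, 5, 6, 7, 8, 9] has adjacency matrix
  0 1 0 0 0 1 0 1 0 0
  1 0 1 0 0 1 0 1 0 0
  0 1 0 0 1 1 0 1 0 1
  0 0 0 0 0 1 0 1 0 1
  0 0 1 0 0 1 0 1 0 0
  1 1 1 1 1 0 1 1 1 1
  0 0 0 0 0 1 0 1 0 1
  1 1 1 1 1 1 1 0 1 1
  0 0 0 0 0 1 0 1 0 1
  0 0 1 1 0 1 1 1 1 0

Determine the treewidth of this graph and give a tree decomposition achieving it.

The largest bag has 4 vertices, giving width 3; this decomposition certifies tw(G) ≤ 3. For the lower bound, the 4 vertices {0, 1, 5, 7} are pairwise adjacent, and any tree decomposition puts a clique entirely inside one bag — forcing width ≥ 3. Combining the bounds, tw(G) = 3.

Treewidth 3.
One optimal decomposition is:
Bags: B1 = {2, 5, 7, 9}  B2 = {5, 6, 7, 9}  B3 = {1, 2, 5, 7}  B4 = {3, 5, 7, 9}  B5 = {0, 1, 5, 7}  B6 = {2, 4, 5, 7}  B7 = {5, 7, 8, 9}
Tree: B1–B2, B1–B3, B1–B4, B3–B5, B3–B6, B4–B7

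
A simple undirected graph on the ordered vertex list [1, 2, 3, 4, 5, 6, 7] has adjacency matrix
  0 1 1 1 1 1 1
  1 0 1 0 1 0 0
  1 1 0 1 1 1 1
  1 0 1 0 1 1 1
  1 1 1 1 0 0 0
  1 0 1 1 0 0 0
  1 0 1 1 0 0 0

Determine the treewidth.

A width-3 tree decomposition is:
Bags: B1 = {1, 3, 4, 5}  B2 = {1, 2, 3, 5}  B3 = {1, 3, 4, 7}  B4 = {1, 3, 4, 6}
Tree: B1–B2, B1–B3, B3–B4
Every bag has size at most 4, so the width is 4 − 1 = 3 and tw(G) ≤ 3. On the other hand G contains the 4-clique {1, 2, 3, 5}. A clique must lie in a single bag of any decomposition, so no decomposition can have width below 3. Therefore the treewidth is 3.

3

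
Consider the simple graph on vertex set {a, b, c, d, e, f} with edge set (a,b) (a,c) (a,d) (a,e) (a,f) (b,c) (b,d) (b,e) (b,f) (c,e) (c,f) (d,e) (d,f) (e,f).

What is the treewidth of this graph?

4

A width-4 tree decomposition is:
Bags: B1 = {a, b, c, e, f}  B2 = {a, b, d, e, f}
Tree: B1–B2
Each bag holds 5 vertices, so the decomposition has width 4, which upper-bounds the treewidth. For the lower bound, the 5 vertices {a, b, d, e, f} are pairwise adjacent, and any tree decomposition puts a clique entirely inside one bag — forcing width ≥ 4. The upper and lower bounds meet at 4, so that is the treewidth.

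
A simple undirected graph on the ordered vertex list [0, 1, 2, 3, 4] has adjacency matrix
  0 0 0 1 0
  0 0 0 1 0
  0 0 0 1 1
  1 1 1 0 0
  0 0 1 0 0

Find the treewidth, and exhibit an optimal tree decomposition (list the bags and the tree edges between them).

Every bag has size at most 2, so the width is 2 − 1 = 1 and tw(G) ≤ 1. Any graph with an edge has treewidth ≥ 1, and G has the edge 3–2. Combining the bounds, tw(G) = 1.

Treewidth 1.
Bags: B1 = {2, 3}  B2 = {1, 3}  B3 = {2, 4}  B4 = {0, 3}
Tree: B1–B2, B1–B3, B2–B4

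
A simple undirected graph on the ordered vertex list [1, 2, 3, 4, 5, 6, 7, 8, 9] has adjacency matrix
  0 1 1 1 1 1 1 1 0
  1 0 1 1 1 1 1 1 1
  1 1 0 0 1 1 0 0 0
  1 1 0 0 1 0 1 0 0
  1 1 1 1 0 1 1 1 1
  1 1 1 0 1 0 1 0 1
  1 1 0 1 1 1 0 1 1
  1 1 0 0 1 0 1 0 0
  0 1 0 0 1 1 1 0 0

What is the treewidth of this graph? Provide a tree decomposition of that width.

Treewidth 4.
Bags: B1 = {1, 2, 5, 6, 7}  B2 = {1, 2, 3, 5, 6}  B3 = {2, 5, 6, 7, 9}  B4 = {1, 2, 5, 7, 8}  B5 = {1, 2, 4, 5, 7}
Tree: B1–B2, B1–B3, B1–B4, B1–B5

The largest bag has 5 vertices, giving width 4; this decomposition certifies tw(G) ≤ 4. For the lower bound, the 5 vertices {1, 2, 3, 5, 6} are pairwise adjacent, and any tree decomposition puts a clique entirely inside one bag — forcing width ≥ 4. Hence tw(G) = 4 exactly.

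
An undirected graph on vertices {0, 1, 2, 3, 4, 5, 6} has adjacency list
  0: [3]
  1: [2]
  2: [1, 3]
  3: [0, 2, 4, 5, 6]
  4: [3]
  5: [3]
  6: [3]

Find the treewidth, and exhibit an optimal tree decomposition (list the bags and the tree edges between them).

Treewidth 1.
One such decomposition:
Bags: B1 = {3, 6}  B2 = {3, 4}  B3 = {3, 5}  B4 = {2, 3}  B5 = {0, 3}  B6 = {1, 2}
Tree: B1–B2, B2–B3, B2–B4, B1–B5, B4–B6

Each bag holds 2 vertices, so the decomposition has width 1, which upper-bounds the treewidth. G has an edge, so its treewidth is at least 1. The upper and lower bounds meet at 1, so that is the treewidth.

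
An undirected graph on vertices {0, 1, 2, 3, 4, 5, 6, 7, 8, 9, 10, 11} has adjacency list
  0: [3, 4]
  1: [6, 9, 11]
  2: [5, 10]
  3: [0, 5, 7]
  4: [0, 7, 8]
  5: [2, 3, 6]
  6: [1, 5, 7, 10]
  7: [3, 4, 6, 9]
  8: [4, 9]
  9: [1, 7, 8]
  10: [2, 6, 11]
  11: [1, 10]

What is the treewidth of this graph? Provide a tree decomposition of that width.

Each bag holds 4 vertices, so the decomposition has width 3, which upper-bounds the treewidth. For the lower bound: the 4 vertex sets {0,4,8}, {9}, {7}, {1,3,5,6} are disjoint, each induces a connected subgraph, and every pair is joined by at least one edge of G. Contracting each set to a single vertex therefore yields K_{4} as a minor, and since treewidth is minor-monotone, tw(G) ≥ tw(K_{4}) = 3. Hence tw(G) = 3 exactly.

Treewidth 3.
Bags: B1 = {0, 4, 8, 9}  B2 = {0, 4, 7, 9}  B3 = {0, 3, 7, 9}  B4 = {1, 3, 7, 9}  B5 = {1, 3, 6, 7}  B6 = {1, 3, 5, 6}  B7 = {1, 5, 6, 11}  B8 = {5, 6, 10, 11}  B9 = {2, 5, 10, 11}
Tree: B1–B2, B2–B3, B3–B4, B4–B5, B5–B6, B6–B7, B7–B8, B8–B9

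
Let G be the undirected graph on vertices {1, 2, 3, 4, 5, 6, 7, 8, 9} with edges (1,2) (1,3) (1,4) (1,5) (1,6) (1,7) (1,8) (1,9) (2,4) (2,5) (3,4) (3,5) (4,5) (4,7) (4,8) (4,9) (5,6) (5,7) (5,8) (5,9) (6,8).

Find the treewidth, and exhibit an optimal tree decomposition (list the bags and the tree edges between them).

Treewidth 3.
One optimal decomposition is:
Bags: B1 = {1, 2, 4, 5}  B2 = {1, 4, 5, 8}  B3 = {1, 5, 6, 8}  B4 = {1, 3, 4, 5}  B5 = {1, 4, 5, 9}  B6 = {1, 4, 5, 7}
Tree: B1–B2, B2–B3, B1–B4, B4–B5, B4–B6

Each bag holds 4 vertices, so the decomposition has width 3, which upper-bounds the treewidth. On the other hand G contains the 4-clique {1, 2, 4, 5}. A clique must lie in a single bag of any decomposition, so no decomposition can have width below 3. Combining the bounds, tw(G) = 3.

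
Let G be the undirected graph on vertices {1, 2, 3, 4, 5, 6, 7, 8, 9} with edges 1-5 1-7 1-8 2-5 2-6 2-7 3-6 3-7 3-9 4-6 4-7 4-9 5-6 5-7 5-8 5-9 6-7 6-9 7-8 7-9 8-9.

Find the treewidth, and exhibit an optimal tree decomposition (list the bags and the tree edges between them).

Treewidth 3.
Bags: B1 = {3, 6, 7, 9}  B2 = {4, 6, 7, 9}  B3 = {5, 6, 7, 9}  B4 = {2, 5, 6, 7}  B5 = {5, 7, 8, 9}  B6 = {1, 5, 7, 8}
Tree: B1–B2, B1–B3, B3–B4, B3–B5, B5–B6

Each bag holds 4 vertices, so the decomposition has width 3, which upper-bounds the treewidth. Conversely, {3, 6, 7, 9} is a clique of size 4, and the vertices of any clique must share a bag in every tree decomposition; so some bag has ≥ 4 vertices and tw(G) ≥ 3. Combining the bounds, tw(G) = 3.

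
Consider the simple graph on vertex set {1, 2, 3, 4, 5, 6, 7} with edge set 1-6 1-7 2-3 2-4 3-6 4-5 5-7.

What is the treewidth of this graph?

A width-2 tree decomposition is:
Bags: B1 = {2, 4, 5}  B2 = {2, 3, 5}  B3 = {3, 5, 6}  B4 = {1, 5, 6}  B5 = {1, 5, 7}
Tree: B1–B2, B2–B3, B3–B4, B4–B5
Every bag has size at most 3, so the width is 3 − 1 = 2 and tw(G) ≤ 2. Since 5–4–2–3–6–1–7–5 is a cycle in G, G is not acyclic. Forests are exactly the graphs of treewidth ≤ 1, so tw(G) ≥ 2. Hence tw(G) = 2 exactly.

2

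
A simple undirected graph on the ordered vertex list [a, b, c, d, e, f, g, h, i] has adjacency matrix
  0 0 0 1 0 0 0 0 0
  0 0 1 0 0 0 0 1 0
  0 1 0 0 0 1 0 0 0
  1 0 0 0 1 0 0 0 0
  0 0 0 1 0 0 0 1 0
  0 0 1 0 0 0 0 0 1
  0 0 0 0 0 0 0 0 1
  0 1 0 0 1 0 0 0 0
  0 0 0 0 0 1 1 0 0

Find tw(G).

1

A width-1 tree decomposition is:
Bags: B1 = {a, d}  B2 = {d, e}  B3 = {e, h}  B4 = {b, h}  B5 = {b, c}  B6 = {c, f}  B7 = {f, i}  B8 = {g, i}
Tree: B1–B2, B2–B3, B3–B4, B4–B5, B5–B6, B6–B7, B7–B8
The largest bag has 2 vertices, giving width 1; this decomposition certifies tw(G) ≤ 1. G has an edge, so its treewidth is at least 1. Hence tw(G) = 1 exactly.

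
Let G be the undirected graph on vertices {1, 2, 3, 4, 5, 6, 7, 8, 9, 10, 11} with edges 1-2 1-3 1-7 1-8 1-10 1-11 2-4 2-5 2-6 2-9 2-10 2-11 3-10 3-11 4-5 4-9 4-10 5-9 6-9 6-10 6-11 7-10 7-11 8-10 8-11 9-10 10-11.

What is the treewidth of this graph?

3

A width-3 tree decomposition is:
Bags: B1 = {1, 2, 10, 11}  B2 = {1, 7, 10, 11}  B3 = {2, 6, 10, 11}  B4 = {2, 6, 9, 10}  B5 = {1, 8, 10, 11}  B6 = {1, 3, 10, 11}  B7 = {2, 4, 9, 10}  B8 = {2, 4, 5, 9}
Tree: B1–B2, B1–B3, B3–B4, B2–B5, B2–B6, B4–B7, B7–B8
Each bag holds 4 vertices, so the decomposition has width 3, which upper-bounds the treewidth. Conversely, {2, 4, 9, 10} is a clique of size 4, and the vertices of any clique must share a bag in every tree decomposition; so some bag has ≥ 4 vertices and tw(G) ≥ 3. Therefore the treewidth is 3.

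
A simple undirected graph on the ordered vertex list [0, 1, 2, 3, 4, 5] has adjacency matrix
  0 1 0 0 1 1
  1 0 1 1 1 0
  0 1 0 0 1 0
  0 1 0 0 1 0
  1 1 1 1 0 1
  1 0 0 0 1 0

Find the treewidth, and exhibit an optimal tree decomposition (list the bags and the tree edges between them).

Treewidth 2.
Bags: B1 = {0, 1, 4}  B2 = {0, 4, 5}  B3 = {1, 2, 4}  B4 = {1, 3, 4}
Tree: B1–B2, B1–B3, B3–B4

Every bag has size at most 3, so the width is 3 − 1 = 2 and tw(G) ≤ 2. Conversely, {0, 1, 4} is a clique of size 3, and the vertices of any clique must share a bag in every tree decomposition; so some bag has ≥ 3 vertices and tw(G) ≥ 2. Therefore the treewidth is 2.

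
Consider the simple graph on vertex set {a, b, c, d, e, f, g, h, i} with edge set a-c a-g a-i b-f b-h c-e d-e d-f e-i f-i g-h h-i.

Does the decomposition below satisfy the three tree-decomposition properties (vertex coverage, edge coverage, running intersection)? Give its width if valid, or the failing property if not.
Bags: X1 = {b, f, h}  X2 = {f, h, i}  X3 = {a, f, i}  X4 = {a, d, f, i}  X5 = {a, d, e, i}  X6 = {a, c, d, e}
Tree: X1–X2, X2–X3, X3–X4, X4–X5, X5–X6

A tree decomposition must satisfy three properties: every vertex lies in some bag; for every edge, both endpoints lie together in some bag; and for every vertex, the bags containing it form a connected subtree. Here vertex g appears in no bag, so the decomposition is invalid.

No — vertex g appears in no bag.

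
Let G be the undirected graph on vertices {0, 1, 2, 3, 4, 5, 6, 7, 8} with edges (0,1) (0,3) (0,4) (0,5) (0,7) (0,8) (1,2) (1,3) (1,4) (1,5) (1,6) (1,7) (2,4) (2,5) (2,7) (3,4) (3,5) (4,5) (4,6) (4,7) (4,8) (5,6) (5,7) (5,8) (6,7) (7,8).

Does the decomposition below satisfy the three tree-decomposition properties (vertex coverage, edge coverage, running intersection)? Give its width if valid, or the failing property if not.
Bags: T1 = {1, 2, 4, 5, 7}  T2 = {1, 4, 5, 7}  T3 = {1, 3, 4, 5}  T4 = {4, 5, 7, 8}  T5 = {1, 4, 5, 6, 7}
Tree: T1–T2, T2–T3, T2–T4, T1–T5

A tree decomposition must satisfy three properties: every vertex lies in some bag; for every edge, both endpoints lie together in some bag; and for every vertex, the bags containing it form a connected subtree. Here vertex 0 appears in no bag, so the decomposition is invalid.

No — vertex 0 appears in no bag.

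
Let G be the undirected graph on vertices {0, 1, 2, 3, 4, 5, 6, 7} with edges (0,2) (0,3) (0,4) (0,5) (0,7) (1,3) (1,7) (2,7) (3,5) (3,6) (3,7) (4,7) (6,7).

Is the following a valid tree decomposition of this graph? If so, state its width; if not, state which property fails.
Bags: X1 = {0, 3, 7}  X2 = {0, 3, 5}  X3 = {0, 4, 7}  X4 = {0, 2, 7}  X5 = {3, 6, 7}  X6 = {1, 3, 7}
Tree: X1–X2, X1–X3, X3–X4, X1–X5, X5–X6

Vertex coverage: the bags together contain {0, 1, 2, 3, 4, 5, 6, 7}, the full vertex set. Edge coverage: each edge of G has both endpoints in at least one bag. Running intersection: for every vertex, the bags containing it form a connected subtree. All three properties hold, so this is a valid tree decomposition of width max|bag| − 1 = 2, and hence tw(G) ≤ 2.

Yes; width 2.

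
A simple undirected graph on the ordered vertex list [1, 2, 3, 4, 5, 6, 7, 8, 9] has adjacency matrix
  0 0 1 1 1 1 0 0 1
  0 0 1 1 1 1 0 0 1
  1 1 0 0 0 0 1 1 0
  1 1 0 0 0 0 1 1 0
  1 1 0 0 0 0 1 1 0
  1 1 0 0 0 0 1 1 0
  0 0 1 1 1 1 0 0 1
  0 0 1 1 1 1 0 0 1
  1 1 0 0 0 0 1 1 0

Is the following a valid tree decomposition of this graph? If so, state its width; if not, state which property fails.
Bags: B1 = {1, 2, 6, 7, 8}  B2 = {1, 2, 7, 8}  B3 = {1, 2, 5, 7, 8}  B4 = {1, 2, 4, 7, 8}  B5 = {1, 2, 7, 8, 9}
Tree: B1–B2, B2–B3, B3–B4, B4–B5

A tree decomposition must satisfy three properties: every vertex lies in some bag; for every edge, both endpoints lie together in some bag; and for every vertex, the bags containing it form a connected subtree. Here vertex 3 appears in no bag, so the decomposition is invalid.

No — vertex 3 appears in no bag.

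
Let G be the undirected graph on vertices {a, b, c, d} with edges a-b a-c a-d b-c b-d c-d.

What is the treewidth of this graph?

A width-3 tree decomposition is:
Bags: B1 = {a, b, c, d}
Tree: (single bag)
With just one bag of size 4, the width is 4 − 1 = 3, so tw(G) ≤ 3. On the other hand G contains the 4-clique {a, b, c, d}. A clique must lie in a single bag of any decomposition, so no decomposition can have width below 3. Hence tw(G) = 3 exactly.

3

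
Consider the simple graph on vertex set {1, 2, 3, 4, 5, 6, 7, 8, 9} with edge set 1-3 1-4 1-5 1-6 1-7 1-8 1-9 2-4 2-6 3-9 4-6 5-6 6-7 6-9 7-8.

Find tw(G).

2

A width-2 tree decomposition is:
Bags: B1 = {1, 4, 6}  B2 = {2, 4, 6}  B3 = {1, 6, 9}  B4 = {1, 6, 7}  B5 = {1, 5, 6}  B6 = {1, 7, 8}  B7 = {1, 3, 9}
Tree: B1–B2, B1–B3, B1–B4, B1–B5, B4–B6, B3–B7
Every bag has size at most 3, so the width is 3 − 1 = 2 and tw(G) ≤ 2. For the lower bound, the 3 vertices {1, 7, 8} are pairwise adjacent, and any tree decomposition puts a clique entirely inside one bag — forcing width ≥ 2. Combining the bounds, tw(G) = 2.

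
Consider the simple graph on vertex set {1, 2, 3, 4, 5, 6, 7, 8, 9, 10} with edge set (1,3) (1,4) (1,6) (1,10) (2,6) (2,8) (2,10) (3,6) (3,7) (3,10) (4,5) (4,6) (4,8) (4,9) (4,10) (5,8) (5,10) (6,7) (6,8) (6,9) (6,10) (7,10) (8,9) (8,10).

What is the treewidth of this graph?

3

A width-3 tree decomposition is:
Bags: B1 = {1, 4, 6, 10}  B2 = {4, 6, 8, 10}  B3 = {4, 6, 8, 9}  B4 = {1, 3, 6, 10}  B5 = {4, 5, 8, 10}  B6 = {2, 6, 8, 10}  B7 = {3, 6, 7, 10}
Tree: B1–B2, B2–B3, B1–B4, B2–B5, B2–B6, B4–B7
Every bag has size at most 4, so the width is 4 − 1 = 3 and tw(G) ≤ 3. Conversely, {4, 5, 8, 10} is a clique of size 4, and the vertices of any clique must share a bag in every tree decomposition; so some bag has ≥ 4 vertices and tw(G) ≥ 3. The upper and lower bounds meet at 3, so that is the treewidth.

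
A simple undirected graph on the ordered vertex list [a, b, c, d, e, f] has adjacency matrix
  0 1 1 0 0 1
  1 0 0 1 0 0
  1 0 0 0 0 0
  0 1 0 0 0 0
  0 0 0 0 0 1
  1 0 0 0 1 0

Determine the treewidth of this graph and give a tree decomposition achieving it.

Treewidth 1.
Bags: B1 = {a, f}  B2 = {a, c}  B3 = {a, b}  B4 = {e, f}  B5 = {b, d}
Tree: B1–B2, B1–B3, B1–B4, B3–B5

Each bag holds 2 vertices, so the decomposition has width 1, which upper-bounds the treewidth. Any graph with an edge has treewidth ≥ 1, and G has the edge a–f. The upper and lower bounds meet at 1, so that is the treewidth.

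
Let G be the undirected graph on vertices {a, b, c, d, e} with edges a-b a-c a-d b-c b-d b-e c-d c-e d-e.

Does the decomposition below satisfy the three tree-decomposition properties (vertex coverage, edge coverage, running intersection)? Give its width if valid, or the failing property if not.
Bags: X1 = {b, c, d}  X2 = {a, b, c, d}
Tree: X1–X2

No — vertex e appears in no bag.

A tree decomposition must satisfy three properties: every vertex lies in some bag; for every edge, both endpoints lie together in some bag; and for every vertex, the bags containing it form a connected subtree. Here vertex e appears in no bag, so the decomposition is invalid.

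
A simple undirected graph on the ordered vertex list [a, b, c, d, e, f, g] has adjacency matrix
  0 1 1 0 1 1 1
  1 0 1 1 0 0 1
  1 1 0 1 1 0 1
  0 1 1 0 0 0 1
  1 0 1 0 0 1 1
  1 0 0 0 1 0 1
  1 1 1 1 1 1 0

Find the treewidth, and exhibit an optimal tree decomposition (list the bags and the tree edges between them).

Treewidth 3.
One such decomposition:
Bags: B1 = {a, c, e, g}  B2 = {a, e, f, g}  B3 = {a, b, c, g}  B4 = {b, c, d, g}
Tree: B1–B2, B1–B3, B3–B4

Every bag has size at most 4, so the width is 4 − 1 = 3 and tw(G) ≤ 3. On the other hand G contains the 4-clique {b, c, d, g}. A clique must lie in a single bag of any decomposition, so no decomposition can have width below 3. Therefore the treewidth is 3.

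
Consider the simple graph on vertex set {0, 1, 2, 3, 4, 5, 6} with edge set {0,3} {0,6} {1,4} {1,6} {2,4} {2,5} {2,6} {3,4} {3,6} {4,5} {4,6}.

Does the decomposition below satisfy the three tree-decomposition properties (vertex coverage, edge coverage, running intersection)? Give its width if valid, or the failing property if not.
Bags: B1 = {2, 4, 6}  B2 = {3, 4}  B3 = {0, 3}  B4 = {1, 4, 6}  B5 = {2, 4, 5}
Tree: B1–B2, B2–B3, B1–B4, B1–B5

A tree decomposition must satisfy three properties: every vertex lies in some bag; for every edge, both endpoints lie together in some bag; and for every vertex, the bags containing it form a connected subtree. Here edge (6,3) lies in no bag, so the decomposition is invalid.

No — edge (6,3) lies in no bag.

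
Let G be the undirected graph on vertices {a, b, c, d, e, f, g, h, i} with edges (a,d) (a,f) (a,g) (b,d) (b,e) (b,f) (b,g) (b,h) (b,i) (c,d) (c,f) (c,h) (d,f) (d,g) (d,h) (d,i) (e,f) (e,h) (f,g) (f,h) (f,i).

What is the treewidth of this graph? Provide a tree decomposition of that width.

The largest bag has 4 vertices, giving width 3; this decomposition certifies tw(G) ≤ 3. For the lower bound, the 4 vertices {c, d, f, h} are pairwise adjacent, and any tree decomposition puts a clique entirely inside one bag — forcing width ≥ 3. Therefore the treewidth is 3.

Treewidth 3.
Bags: B1 = {b, d, f, h}  B2 = {b, d, f, g}  B3 = {a, d, f, g}  B4 = {b, d, f, i}  B5 = {c, d, f, h}  B6 = {b, e, f, h}
Tree: B1–B2, B2–B3, B1–B4, B1–B5, B1–B6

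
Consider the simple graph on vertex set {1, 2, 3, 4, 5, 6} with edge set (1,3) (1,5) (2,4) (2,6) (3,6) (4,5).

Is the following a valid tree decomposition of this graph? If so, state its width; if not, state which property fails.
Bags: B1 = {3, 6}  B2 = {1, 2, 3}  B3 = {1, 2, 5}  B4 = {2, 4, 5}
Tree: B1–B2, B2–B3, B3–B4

No — edge (2,6) lies in no bag.

A tree decomposition must satisfy three properties: every vertex lies in some bag; for every edge, both endpoints lie together in some bag; and for every vertex, the bags containing it form a connected subtree. Here edge (2,6) lies in no bag, so the decomposition is invalid.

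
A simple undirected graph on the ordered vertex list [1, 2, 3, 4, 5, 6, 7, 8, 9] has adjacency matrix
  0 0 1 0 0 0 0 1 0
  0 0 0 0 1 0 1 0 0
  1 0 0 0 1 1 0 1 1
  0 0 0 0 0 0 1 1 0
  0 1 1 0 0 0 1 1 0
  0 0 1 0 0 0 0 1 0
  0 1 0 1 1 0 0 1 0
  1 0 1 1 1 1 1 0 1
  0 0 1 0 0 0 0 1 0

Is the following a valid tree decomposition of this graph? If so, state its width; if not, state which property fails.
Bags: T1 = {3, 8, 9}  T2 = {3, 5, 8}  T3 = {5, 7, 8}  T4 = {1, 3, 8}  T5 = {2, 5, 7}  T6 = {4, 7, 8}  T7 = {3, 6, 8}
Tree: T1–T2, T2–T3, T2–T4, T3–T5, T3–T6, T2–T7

Yes; width 2.

Vertex coverage: the bags together contain {1, 2, 3, 4, 5, 6, 7, 8, 9}, the full vertex set. Edge coverage: each edge of G has both endpoints in at least one bag. Running intersection: for every vertex, the bags containing it form a connected subtree. All three properties hold, so this is a valid tree decomposition of width max|bag| − 1 = 2, and hence tw(G) ≤ 2.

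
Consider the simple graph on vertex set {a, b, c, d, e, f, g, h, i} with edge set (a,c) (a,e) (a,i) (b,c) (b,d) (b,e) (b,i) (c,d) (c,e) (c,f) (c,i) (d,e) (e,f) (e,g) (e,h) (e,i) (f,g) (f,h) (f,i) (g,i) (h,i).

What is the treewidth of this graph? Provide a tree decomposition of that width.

Treewidth 3.
Bags: B1 = {a, c, e, i}  B2 = {b, c, e, i}  B3 = {c, e, f, i}  B4 = {e, f, h, i}  B5 = {b, c, d, e}  B6 = {e, f, g, i}
Tree: B1–B2, B1–B3, B3–B4, B2–B5, B4–B6

The largest bag has 4 vertices, giving width 3; this decomposition certifies tw(G) ≤ 3. On the other hand G contains the 4-clique {b, c, d, e}. A clique must lie in a single bag of any decomposition, so no decomposition can have width below 3. The upper and lower bounds meet at 3, so that is the treewidth.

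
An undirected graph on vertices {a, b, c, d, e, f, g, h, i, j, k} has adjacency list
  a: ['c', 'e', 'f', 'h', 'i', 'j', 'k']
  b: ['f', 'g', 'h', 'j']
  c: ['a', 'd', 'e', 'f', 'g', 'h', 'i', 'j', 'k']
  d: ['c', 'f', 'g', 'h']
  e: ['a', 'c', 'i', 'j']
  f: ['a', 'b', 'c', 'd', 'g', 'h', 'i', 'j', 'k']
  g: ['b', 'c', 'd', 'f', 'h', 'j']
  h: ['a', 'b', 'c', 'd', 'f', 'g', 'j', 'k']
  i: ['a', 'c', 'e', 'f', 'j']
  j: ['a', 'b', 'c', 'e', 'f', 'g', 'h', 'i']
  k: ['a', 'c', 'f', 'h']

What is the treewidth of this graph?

4

A width-4 tree decomposition is:
Bags: B1 = {a, c, f, h, j}  B2 = {c, f, g, h, j}  B3 = {a, c, f, i, j}  B4 = {a, c, e, i, j}  B5 = {b, f, g, h, j}  B6 = {c, d, f, g, h}  B7 = {a, c, f, h, k}
Tree: B1–B2, B1–B3, B3–B4, B2–B5, B2–B6, B1–B7
Each bag holds 5 vertices, so the decomposition has width 4, which upper-bounds the treewidth. Conversely, {a, c, e, i, j} is a clique of size 5, and the vertices of any clique must share a bag in every tree decomposition; so some bag has ≥ 5 vertices and tw(G) ≥ 4. Hence tw(G) = 4 exactly.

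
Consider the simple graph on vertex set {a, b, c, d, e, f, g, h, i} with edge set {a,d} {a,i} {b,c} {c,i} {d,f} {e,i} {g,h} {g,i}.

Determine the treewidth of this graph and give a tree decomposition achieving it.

Treewidth 1.
One optimal decomposition is:
Bags: B1 = {g, i}  B2 = {c, i}  B3 = {e, i}  B4 = {a, i}  B5 = {g, h}  B6 = {a, d}  B7 = {d, f}  B8 = {b, c}
Tree: B1–B2, B2–B3, B3–B4, B1–B5, B4–B6, B6–B7, B2–B8

Every bag has size at most 2, so the width is 2 − 1 = 1 and tw(G) ≤ 1. Any graph with an edge has treewidth ≥ 1, and G has the edge i–g. Hence tw(G) = 1 exactly.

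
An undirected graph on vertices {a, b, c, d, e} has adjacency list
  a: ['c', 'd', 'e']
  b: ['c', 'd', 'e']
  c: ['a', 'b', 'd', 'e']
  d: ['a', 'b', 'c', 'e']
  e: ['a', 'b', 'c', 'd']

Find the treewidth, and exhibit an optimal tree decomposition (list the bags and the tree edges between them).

Every bag has size at most 4, so the width is 4 − 1 = 3 and tw(G) ≤ 3. For the lower bound, the 4 vertices {a, c, d, e} are pairwise adjacent, and any tree decomposition puts a clique entirely inside one bag — forcing width ≥ 3. Combining the bounds, tw(G) = 3.

Treewidth 3.
Bags: B1 = {b, c, d, e}  B2 = {a, c, d, e}
Tree: B1–B2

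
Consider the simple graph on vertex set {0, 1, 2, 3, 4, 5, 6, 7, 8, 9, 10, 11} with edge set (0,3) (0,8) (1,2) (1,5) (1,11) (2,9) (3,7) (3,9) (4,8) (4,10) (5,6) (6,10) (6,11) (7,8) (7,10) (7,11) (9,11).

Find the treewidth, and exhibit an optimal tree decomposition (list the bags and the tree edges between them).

Treewidth 3.
One optimal decomposition is:
Bags: B1 = {1, 2, 5, 6}  B2 = {1, 2, 6, 11}  B3 = {2, 6, 9, 11}  B4 = {6, 9, 10, 11}  B5 = {7, 9, 10, 11}  B6 = {3, 7, 9, 10}  B7 = {3, 4, 7, 10}  B8 = {3, 4, 7, 8}  B9 = {0, 3, 4, 8}
Tree: B1–B2, B2–B3, B3–B4, B4–B5, B5–B6, B6–B7, B7–B8, B8–B9

Every bag has size at most 4, so the width is 4 − 1 = 3 and tw(G) ≤ 3. For the lower bound: the 4 vertex sets {1,2,5}, {6}, {11}, {3,7,9,10} are disjoint, each induces a connected subgraph, and every pair is joined by at least one edge of G. Contracting each set to a single vertex therefore yields K_{4} as a minor, and since treewidth is minor-monotone, tw(G) ≥ tw(K_{4}) = 3. Therefore the treewidth is 3.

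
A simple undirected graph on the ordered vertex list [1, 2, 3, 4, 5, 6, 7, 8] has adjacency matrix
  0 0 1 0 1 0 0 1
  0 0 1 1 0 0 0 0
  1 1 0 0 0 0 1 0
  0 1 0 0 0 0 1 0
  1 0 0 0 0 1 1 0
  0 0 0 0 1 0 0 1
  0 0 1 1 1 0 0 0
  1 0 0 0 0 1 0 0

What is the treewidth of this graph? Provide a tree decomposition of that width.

Each bag holds 3 vertices, so the decomposition has width 2, which upper-bounds the treewidth. The edges 6–8–1–5–6 form a cycle, so G is not a tree and its treewidth is at least 2. Therefore the treewidth is 2.

Treewidth 2.
One such decomposition:
Bags: B1 = {5, 6, 8}  B2 = {1, 5, 8}  B3 = {1, 5, 7}  B4 = {1, 3, 7}  B5 = {3, 4, 7}  B6 = {2, 3, 4}
Tree: B1–B2, B2–B3, B3–B4, B4–B5, B5–B6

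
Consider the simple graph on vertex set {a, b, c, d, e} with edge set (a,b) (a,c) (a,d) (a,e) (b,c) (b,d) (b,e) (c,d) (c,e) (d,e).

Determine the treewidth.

4

A width-4 tree decomposition is:
Bags: B1 = {a, b, c, d, e}
Tree: (single bag)
A single bag containing all 5 vertices is trivially a valid decomposition of width 4. For the lower bound, the 5 vertices {a, b, c, d, e} are pairwise adjacent, and any tree decomposition puts a clique entirely inside one bag — forcing width ≥ 4. Combining the bounds, tw(G) = 4.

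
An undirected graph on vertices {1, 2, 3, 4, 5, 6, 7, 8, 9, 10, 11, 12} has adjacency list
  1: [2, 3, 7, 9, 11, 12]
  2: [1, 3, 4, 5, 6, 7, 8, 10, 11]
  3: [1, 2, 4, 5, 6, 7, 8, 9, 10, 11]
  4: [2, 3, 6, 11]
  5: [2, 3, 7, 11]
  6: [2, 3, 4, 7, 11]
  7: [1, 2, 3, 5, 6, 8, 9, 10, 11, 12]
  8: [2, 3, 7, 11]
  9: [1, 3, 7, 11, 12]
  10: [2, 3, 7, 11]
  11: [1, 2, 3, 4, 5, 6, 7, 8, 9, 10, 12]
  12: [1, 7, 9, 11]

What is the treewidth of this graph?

A width-4 tree decomposition is:
Bags: B1 = {1, 2, 3, 7, 11}  B2 = {2, 3, 5, 7, 11}  B3 = {2, 3, 6, 7, 11}  B4 = {2, 3, 7, 8, 11}  B5 = {2, 3, 7, 10, 11}  B6 = {1, 3, 7, 9, 11}  B7 = {2, 3, 4, 6, 11}  B8 = {1, 7, 9, 11, 12}
Tree: B1–B2, B1–B3, B2–B4, B4–B5, B1–B6, B3–B7, B6–B8
The largest bag has 5 vertices, giving width 4; this decomposition certifies tw(G) ≤ 4. For the lower bound, the 5 vertices {1, 3, 7, 9, 11} are pairwise adjacent, and any tree decomposition puts a clique entirely inside one bag — forcing width ≥ 4. The upper and lower bounds meet at 4, so that is the treewidth.

4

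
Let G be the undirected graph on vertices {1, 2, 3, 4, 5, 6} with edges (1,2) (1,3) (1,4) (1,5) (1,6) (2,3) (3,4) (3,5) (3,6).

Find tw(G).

2

A width-2 tree decomposition is:
Bags: B1 = {1, 3, 6}  B2 = {1, 2, 3}  B3 = {1, 3, 4}  B4 = {1, 3, 5}
Tree: B1–B2, B1–B3, B3–B4
Each bag holds 3 vertices, so the decomposition has width 2, which upper-bounds the treewidth. For the lower bound, the 3 vertices {1, 2, 3} are pairwise adjacent, and any tree decomposition puts a clique entirely inside one bag — forcing width ≥ 2. The upper and lower bounds meet at 2, so that is the treewidth.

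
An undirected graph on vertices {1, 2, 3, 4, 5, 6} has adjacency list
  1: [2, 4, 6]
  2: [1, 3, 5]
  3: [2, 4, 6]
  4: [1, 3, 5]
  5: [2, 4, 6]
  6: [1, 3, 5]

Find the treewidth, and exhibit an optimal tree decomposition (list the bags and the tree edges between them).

Treewidth 3.
Bags: B1 = {1, 2, 4, 6}  B2 = {2, 4, 5, 6}  B3 = {2, 3, 4, 6}
Tree: B1–B2, B2–B3

Each bag holds 4 vertices, so the decomposition has width 3, which upper-bounds the treewidth. For the lower bound: the 4 vertex sets {1,2}, {5,6}, {4}, {3} are disjoint, each induces a connected subgraph, and every pair is joined by at least one edge of G. Contracting each set to a single vertex therefore yields K_{4} as a minor, and since treewidth is minor-monotone, tw(G) ≥ tw(K_{4}) = 3. Therefore the treewidth is 3.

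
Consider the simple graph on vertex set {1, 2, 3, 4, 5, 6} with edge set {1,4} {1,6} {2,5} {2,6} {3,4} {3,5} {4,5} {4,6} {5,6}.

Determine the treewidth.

A width-2 tree decomposition is:
Bags: B1 = {4, 5, 6}  B2 = {2, 5, 6}  B3 = {1, 4, 6}  B4 = {3, 4, 5}
Tree: B1–B2, B1–B3, B1–B4
Each bag holds 3 vertices, so the decomposition has width 2, which upper-bounds the treewidth. On the other hand G contains the 3-clique {2, 5, 6}. A clique must lie in a single bag of any decomposition, so no decomposition can have width below 2. Hence tw(G) = 2 exactly.

2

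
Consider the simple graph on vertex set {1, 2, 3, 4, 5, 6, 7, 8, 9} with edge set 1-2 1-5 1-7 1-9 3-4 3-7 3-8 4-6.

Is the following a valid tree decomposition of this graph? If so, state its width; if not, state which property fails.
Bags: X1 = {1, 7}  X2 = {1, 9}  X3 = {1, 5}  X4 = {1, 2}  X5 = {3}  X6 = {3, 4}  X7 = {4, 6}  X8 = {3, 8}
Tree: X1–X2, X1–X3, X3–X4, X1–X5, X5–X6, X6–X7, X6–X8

No — edge (7,3) lies in no bag.

A tree decomposition must satisfy three properties: every vertex lies in some bag; for every edge, both endpoints lie together in some bag; and for every vertex, the bags containing it form a connected subtree. Here edge (7,3) lies in no bag, so the decomposition is invalid.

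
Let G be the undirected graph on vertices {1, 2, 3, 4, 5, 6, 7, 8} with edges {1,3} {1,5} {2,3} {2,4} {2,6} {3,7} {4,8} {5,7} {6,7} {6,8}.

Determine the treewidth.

A width-2 tree decomposition is:
Bags: B1 = {4, 6, 8}  B2 = {2, 4, 6}  B3 = {2, 6, 7}  B4 = {2, 3, 7}  B5 = {3, 5, 7}  B6 = {1, 3, 5}
Tree: B1–B2, B2–B3, B3–B4, B4–B5, B5–B6
The largest bag has 3 vertices, giving width 2; this decomposition certifies tw(G) ≤ 2. The edges 8–4–2–6–8 form a cycle, so G is not a tree and its treewidth is at least 2. The upper and lower bounds meet at 2, so that is the treewidth.

2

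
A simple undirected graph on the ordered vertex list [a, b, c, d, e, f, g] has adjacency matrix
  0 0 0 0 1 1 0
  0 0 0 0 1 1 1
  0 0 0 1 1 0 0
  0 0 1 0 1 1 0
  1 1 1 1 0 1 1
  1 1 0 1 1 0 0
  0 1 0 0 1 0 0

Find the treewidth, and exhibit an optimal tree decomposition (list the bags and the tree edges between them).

Treewidth 2.
One optimal decomposition is:
Bags: B1 = {d, e, f}  B2 = {b, e, f}  B3 = {c, d, e}  B4 = {a, e, f}  B5 = {b, e, g}
Tree: B1–B2, B1–B3, B1–B4, B2–B5

Every bag has size at most 3, so the width is 3 − 1 = 2 and tw(G) ≤ 2. Conversely, {b, e, g} is a clique of size 3, and the vertices of any clique must share a bag in every tree decomposition; so some bag has ≥ 3 vertices and tw(G) ≥ 2. Therefore the treewidth is 2.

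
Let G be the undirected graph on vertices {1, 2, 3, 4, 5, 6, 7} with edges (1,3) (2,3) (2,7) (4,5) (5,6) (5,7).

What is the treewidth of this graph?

1

A width-1 tree decomposition is:
Bags: B1 = {4, 5}  B2 = {5, 7}  B3 = {2, 7}  B4 = {2, 3}  B5 = {5, 6}  B6 = {1, 3}
Tree: B1–B2, B2–B3, B3–B4, B1–B5, B4–B6
The largest bag has 2 vertices, giving width 1; this decomposition certifies tw(G) ≤ 1. G has an edge, so its treewidth is at least 1. Hence tw(G) = 1 exactly.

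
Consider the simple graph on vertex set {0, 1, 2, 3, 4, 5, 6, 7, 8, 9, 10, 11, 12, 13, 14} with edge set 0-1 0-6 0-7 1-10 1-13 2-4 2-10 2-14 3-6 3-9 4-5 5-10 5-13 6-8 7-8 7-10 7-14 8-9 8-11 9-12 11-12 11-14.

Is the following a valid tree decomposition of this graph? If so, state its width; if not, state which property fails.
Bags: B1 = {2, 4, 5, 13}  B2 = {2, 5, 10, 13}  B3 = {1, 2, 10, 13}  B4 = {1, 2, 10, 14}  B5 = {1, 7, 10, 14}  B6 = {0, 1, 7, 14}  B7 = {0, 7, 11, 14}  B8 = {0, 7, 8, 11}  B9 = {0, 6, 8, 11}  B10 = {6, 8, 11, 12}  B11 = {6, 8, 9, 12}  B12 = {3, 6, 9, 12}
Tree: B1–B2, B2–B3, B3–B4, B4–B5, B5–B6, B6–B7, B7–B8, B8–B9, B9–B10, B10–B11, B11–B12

Yes; width 3.

Vertex coverage: the bags together contain {0, 1, 2, 3, 4, 5, 6, 7, 8, 9, 10, 11, 12, 13, 14}, the full vertex set. Edge coverage: each edge of G has both endpoints in at least one bag. Running intersection: for every vertex, the bags containing it form a connected subtree. All three properties hold, so this is a valid tree decomposition of width max|bag| − 1 = 3, and hence tw(G) ≤ 3.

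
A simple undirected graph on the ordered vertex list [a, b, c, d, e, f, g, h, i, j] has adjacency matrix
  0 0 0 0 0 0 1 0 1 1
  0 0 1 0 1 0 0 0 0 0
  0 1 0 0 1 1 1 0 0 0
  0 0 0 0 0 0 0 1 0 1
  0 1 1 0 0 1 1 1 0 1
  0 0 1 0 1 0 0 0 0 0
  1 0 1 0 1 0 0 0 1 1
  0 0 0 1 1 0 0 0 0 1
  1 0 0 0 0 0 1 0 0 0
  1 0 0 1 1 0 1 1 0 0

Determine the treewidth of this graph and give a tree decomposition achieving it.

The largest bag has 3 vertices, giving width 2; this decomposition certifies tw(G) ≤ 2. Conversely, {d, h, j} is a clique of size 3, and the vertices of any clique must share a bag in every tree decomposition; so some bag has ≥ 3 vertices and tw(G) ≥ 2. The upper and lower bounds meet at 2, so that is the treewidth.

Treewidth 2.
One such decomposition:
Bags: B1 = {e, g, j}  B2 = {a, g, j}  B3 = {e, h, j}  B4 = {a, g, i}  B5 = {c, e, g}  B6 = {c, e, f}  B7 = {d, h, j}  B8 = {b, c, e}
Tree: B1–B2, B1–B3, B2–B4, B1–B5, B5–B6, B3–B7, B6–B8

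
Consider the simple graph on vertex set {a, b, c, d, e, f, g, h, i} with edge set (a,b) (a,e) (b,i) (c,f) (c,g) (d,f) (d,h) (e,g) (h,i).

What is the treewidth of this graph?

2

A width-2 tree decomposition is:
Bags: B1 = {d, h, i}  B2 = {d, f, i}  B3 = {c, f, i}  B4 = {c, g, i}  B5 = {e, g, i}  B6 = {a, e, i}  B7 = {a, b, i}
Tree: B1–B2, B2–B3, B3–B4, B4–B5, B5–B6, B6–B7
Each bag holds 3 vertices, so the decomposition has width 2, which upper-bounds the treewidth. The edges i–h–d–f–c–g–e–a–b–i form a cycle, so G is not a tree and its treewidth is at least 2. Hence tw(G) = 2 exactly.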